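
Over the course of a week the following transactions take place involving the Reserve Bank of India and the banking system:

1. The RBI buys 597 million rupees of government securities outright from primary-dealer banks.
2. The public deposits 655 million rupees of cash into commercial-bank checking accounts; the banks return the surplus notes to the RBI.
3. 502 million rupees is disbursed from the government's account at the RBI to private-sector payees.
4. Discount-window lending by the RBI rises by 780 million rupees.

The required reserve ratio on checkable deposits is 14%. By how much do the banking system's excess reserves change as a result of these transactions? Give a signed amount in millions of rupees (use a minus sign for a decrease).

+2372.02 million

OMO purchase (from banks) 597 million rupees: reserves +597M, deposits 0.
Currency deposit 655 million rupees: reserves +655M, deposits +655M.
Government spending 502 million rupees: reserves +502M, deposits +502M.
Discount-window loan 780 million rupees: reserves +780M, deposits 0.
Totals: Δreserves = +2534M, Δdeposits = +1157M.
Δrequired reserves = 14% × +1157M = +161.98M.
Δexcess reserves = Δreserves − Δrequired = +2534M − (+161.98M) = +2372.02 million.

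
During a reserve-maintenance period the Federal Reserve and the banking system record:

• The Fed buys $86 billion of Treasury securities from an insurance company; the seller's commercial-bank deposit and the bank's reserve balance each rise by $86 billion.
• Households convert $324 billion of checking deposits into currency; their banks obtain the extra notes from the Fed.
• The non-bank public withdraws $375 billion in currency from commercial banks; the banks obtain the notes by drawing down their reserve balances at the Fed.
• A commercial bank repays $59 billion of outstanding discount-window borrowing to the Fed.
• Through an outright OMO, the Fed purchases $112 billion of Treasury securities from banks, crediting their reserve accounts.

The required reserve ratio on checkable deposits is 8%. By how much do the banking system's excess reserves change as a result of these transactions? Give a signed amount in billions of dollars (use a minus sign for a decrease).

-$510.96 billion

Asset purchase (from non-banks) $86 billion: reserves +$86B, deposits +$86B.
Currency withdrawal $324 billion: reserves −$324B, deposits −$324B.
Currency withdrawal $375 billion: reserves −$375B, deposits −$375B.
Discount-window repayment $59 billion: reserves −$59B, deposits 0.
OMO purchase (from banks) $112 billion: reserves +$112B, deposits 0.
Totals: Δreserves = −$560B, Δdeposits = −$613B.
Δrequired reserves = 8% × −$613B = −$49.04B.
Δexcess reserves = Δreserves − Δrequired = −$560B − (−$49.04B) = -$510.96 billion.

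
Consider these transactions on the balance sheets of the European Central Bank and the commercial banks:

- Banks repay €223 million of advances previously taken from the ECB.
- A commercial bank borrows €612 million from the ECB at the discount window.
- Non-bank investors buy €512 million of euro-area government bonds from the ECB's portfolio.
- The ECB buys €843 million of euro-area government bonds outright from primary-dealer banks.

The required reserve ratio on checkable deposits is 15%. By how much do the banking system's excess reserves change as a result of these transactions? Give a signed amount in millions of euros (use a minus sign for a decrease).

Discount-window repayment €223 million: reserves −€223M, deposits 0.
Discount-window loan €612 million: reserves +€612M, deposits 0.
Asset sale (to non-banks) €512 million: reserves −€512M, deposits −€512M.
OMO purchase (from banks) €843 million: reserves +€843M, deposits 0.
Totals: Δreserves = +€720M, Δdeposits = −€512M.
Δrequired reserves = 15% × −€512M = −€76.8M.
Δexcess reserves = Δreserves − Δrequired = +€720M − (−€76.8M) = +€796.8 million.

+€796.8 million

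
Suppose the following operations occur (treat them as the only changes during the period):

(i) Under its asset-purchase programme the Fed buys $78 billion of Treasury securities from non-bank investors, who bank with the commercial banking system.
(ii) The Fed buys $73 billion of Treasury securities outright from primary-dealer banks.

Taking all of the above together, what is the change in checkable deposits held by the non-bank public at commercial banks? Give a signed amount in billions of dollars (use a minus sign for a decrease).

+$78 billion

Asset purchase (from non-banks) $78 billion: non-bank counterparties' bank balances rise → +$78B.
OMO purchase (from banks) $73 billion: the counterparty is a bank, so public deposits are unchanged → 0.
Net: 78 + 0 = +$78 billion.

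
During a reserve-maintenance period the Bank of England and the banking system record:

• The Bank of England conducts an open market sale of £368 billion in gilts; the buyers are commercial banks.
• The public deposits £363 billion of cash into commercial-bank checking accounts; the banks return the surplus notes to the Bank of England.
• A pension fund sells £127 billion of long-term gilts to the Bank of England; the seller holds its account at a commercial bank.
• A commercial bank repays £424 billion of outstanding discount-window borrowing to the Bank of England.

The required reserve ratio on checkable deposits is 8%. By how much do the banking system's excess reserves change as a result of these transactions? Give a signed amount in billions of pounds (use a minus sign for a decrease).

OMO sale (to banks) £368 billion: reserves −£368B, deposits 0.
Currency deposit £363 billion: reserves +£363B, deposits +£363B.
Asset purchase (from non-banks) £127 billion: reserves +£127B, deposits +£127B.
Discount-window repayment £424 billion: reserves −£424B, deposits 0.
Totals: Δreserves = −£302B, Δdeposits = +£490B.
Δrequired reserves = 8% × +£490B = +£39.2B.
Δexcess reserves = Δreserves − Δrequired = −£302B − (+£39.2B) = -£341.2 billion.

-£341.2 billion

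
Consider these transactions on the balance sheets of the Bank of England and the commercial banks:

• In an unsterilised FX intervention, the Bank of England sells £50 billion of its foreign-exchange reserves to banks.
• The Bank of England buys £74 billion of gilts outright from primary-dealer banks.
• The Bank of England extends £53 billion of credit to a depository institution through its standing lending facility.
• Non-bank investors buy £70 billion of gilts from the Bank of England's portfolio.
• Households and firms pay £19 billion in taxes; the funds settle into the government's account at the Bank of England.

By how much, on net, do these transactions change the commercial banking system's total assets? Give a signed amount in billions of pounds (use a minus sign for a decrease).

FX sale £50 billion: just an asset swap on bank balance sheets → 0.
OMO purchase (from banks) £74 billion: just an asset swap on bank balance sheets → 0.
Discount-window loan £53 billion: bank balance sheets expand → +£53B.
Asset sale (to non-banks) £70 billion: bank balance sheets shrink → −£70B.
Government account inflow £19 billion: bank balance sheets shrink → −£19B.
Net: 0 + 0 + 53 − 70 − 19 = -£36 billion.

-£36 billion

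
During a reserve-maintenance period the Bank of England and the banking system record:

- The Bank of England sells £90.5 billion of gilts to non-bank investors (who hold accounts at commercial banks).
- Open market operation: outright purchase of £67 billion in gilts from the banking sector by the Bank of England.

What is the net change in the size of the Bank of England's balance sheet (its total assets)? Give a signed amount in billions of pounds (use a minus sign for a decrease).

Asset sale (to non-banks) £90.5 billion: a Bank of England asset is shed → −£90.5B.
OMO purchase (from banks) £67 billion: a Bank of England asset is acquired → +£67B.
Net: −90.5 + 67 = -£23.5 billion.

-£23.5 billion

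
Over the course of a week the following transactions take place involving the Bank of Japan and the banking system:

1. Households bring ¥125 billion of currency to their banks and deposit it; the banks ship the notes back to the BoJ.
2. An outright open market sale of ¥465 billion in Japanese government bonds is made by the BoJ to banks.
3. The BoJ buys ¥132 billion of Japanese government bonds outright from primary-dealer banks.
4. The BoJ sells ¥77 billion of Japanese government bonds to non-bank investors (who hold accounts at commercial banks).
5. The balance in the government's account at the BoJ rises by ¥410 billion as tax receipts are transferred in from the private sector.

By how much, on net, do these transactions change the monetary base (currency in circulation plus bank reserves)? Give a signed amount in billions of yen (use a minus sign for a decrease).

-¥820 billion

BoJ balance sheet:
  Assets:      Securities −¥410B
  Liabilities: Bank reserves −¥695B, Currency in circulation −¥125B, Government deposits +¥410B
Commercial banking system:
  Assets:      Reserves at CB −¥695B, Securities +¥333B
  Liabilities: Checkable deposits −¥362B
Monetary base = currency + reserves: −¥125B + (−¥695B) = -¥820 billion.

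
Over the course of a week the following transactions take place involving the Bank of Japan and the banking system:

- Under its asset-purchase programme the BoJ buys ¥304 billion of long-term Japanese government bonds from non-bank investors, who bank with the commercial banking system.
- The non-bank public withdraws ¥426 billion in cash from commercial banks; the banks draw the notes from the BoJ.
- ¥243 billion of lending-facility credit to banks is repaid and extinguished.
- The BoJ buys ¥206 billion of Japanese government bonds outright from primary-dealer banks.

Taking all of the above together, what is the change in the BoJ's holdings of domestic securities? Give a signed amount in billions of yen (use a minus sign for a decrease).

BoJ balance sheet:
  Assets:      Securities +¥510B, Loans to banks −¥243B
  Liabilities: Bank reserves −¥159B, Currency in circulation +¥426B
Commercial banking system:
  Assets:      Reserves at CB −¥159B, Securities −¥206B
  Liabilities: Checkable deposits −¥122B, Borrowings from CB −¥243B
So the change in the BoJ's holdings of domestic securities is +¥510 billion.

+¥510 billion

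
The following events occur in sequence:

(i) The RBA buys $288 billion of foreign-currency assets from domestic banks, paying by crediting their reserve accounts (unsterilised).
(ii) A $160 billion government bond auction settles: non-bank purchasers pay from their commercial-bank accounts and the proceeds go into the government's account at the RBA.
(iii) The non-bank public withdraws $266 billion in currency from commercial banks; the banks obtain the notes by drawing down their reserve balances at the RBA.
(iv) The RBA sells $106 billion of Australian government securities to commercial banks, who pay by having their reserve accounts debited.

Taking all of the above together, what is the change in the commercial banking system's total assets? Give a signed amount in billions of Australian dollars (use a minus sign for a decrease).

-$426 billion

RBA balance sheet:
  Assets:      Securities −$106B, Foreign assets +$288B
  Liabilities: Bank reserves −$244B, Currency in circulation +$266B, Government deposits +$160B
Commercial banking system:
  Assets:      Reserves at CB −$244B, Securities +$106B, Foreign assets −$288B
  Liabilities: Checkable deposits −$426B
Change in total bank assets = -$426 billion.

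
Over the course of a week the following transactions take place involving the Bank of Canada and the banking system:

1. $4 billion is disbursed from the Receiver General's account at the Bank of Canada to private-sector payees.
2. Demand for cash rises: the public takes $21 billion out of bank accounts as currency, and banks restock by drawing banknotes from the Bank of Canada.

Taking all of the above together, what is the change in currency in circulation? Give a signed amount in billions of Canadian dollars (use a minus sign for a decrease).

Bank of Canada balance sheet:
  Assets:      no change
  Liabilities: Bank reserves −$17B, Currency in circulation +$21B, Government deposits −$4B
Commercial banking system:
  Assets:      Reserves at CB −$17B
  Liabilities: Checkable deposits −$17B
So the change in currency in circulation is +$21 billion.

+$21 billion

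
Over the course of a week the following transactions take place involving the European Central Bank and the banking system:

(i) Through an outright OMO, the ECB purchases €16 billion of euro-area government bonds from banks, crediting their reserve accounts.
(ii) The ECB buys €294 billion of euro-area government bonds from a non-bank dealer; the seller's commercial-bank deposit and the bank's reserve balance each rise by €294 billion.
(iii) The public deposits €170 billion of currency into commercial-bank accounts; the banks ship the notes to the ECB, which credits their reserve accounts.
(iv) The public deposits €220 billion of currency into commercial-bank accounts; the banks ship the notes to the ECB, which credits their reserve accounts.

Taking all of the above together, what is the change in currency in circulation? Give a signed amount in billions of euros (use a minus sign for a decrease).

-€390 billion

OMO purchase (from banks) €16 billion: no currency enters or leaves circulation → 0.
Asset purchase (from non-banks) €294 billion: no currency enters or leaves circulation → 0.
Currency deposit €170 billion: notes return to the central bank → −€170B.
Currency deposit €220 billion: notes return to the central bank → −€220B.
Net: 0 + 0 − 170 − 220 = -€390 billion.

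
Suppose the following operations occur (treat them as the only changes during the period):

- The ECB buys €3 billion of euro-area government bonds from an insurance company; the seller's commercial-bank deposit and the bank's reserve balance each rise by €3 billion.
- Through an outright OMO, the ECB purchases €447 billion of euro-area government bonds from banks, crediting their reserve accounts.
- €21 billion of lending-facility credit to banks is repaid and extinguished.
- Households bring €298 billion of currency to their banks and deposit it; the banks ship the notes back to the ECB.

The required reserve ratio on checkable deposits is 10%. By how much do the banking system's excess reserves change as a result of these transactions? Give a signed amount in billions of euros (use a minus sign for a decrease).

+€696.9 billion

Asset purchase (from non-banks) €3 billion: reserves +€3B, deposits +€3B.
OMO purchase (from banks) €447 billion: reserves +€447B, deposits 0.
Discount-window repayment €21 billion: reserves −€21B, deposits 0.
Currency deposit €298 billion: reserves +€298B, deposits +€298B.
Totals: Δreserves = +€727B, Δdeposits = +€301B.
Δrequired reserves = 10% × +€301B = +€30.1B.
Δexcess reserves = Δreserves − Δrequired = +€727B − (+€30.1B) = +€696.9 billion.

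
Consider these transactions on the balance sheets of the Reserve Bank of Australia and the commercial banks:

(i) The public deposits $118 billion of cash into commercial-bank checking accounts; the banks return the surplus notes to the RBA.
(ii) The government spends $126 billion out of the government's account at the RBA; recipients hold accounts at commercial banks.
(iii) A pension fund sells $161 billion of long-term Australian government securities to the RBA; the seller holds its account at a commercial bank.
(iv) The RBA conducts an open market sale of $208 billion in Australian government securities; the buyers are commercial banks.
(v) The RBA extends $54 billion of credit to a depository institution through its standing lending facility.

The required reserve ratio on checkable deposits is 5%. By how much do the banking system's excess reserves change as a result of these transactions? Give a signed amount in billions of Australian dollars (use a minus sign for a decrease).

Currency deposit $118 billion: reserves +$118B, deposits +$118B.
Government spending $126 billion: reserves +$126B, deposits +$126B.
Asset purchase (from non-banks) $161 billion: reserves +$161B, deposits +$161B.
OMO sale (to banks) $208 billion: reserves −$208B, deposits 0.
Discount-window loan $54 billion: reserves +$54B, deposits 0.
Totals: Δreserves = +$251B, Δdeposits = +$405B.
Δrequired reserves = 5% × +$405B = +$20.25B.
Δexcess reserves = Δreserves − Δrequired = +$251B − (+$20.25B) = +$230.75 billion.

+$230.75 billion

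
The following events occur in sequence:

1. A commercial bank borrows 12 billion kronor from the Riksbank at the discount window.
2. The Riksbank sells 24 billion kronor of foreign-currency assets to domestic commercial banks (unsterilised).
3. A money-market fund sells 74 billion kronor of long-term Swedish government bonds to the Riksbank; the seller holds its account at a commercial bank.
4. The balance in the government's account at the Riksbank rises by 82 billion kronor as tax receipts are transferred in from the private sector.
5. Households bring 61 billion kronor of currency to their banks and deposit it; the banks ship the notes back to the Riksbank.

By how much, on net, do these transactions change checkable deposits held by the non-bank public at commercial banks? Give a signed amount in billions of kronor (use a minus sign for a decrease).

+53 billion

Discount-window loan 12 billion kronor: the counterparty is a bank, so public deposits are unchanged → 0.
FX sale 24 billion kronor: the counterparty is a bank, so public deposits are unchanged → 0.
Asset purchase (from non-banks) 74 billion kronor: non-bank counterparties' bank balances rise → +74B.
Government account inflow 82 billion kronor: non-bank counterparties' bank balances fall → −82B.
Currency deposit 61 billion kronor: non-bank counterparties' bank balances rise → +61B.
Net: 0 + 0 + 74 − 82 + 61 = +53 billion.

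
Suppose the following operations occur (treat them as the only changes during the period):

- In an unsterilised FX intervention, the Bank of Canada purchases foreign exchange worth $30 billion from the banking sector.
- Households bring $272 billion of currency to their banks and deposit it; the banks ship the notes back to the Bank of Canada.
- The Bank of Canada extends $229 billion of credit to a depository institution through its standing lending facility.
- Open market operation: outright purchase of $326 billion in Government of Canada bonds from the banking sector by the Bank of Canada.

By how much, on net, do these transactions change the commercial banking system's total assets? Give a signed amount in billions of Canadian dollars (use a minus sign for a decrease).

+$501 billion

FX purchase $30 billion: just an asset swap on bank balance sheets → 0.
Currency deposit $272 billion: bank balance sheets expand → +$272B.
Discount-window loan $229 billion: bank balance sheets expand → +$229B.
OMO purchase (from banks) $326 billion: just an asset swap on bank balance sheets → 0.
Net: 0 + 272 + 229 + 0 = +$501 billion.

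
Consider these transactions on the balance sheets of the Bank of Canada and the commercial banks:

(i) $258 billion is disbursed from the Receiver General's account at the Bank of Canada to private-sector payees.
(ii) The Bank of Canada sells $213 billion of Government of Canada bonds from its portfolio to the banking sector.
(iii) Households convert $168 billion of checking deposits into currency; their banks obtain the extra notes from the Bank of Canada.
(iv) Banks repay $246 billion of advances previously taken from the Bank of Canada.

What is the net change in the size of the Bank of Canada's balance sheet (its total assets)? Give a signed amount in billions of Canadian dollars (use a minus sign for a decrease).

Bank of Canada balance sheet:
  Assets:      Securities −$213B, Loans to banks −$246B
  Liabilities: Bank reserves −$369B, Currency in circulation +$168B, Government deposits −$258B
Change in total Bank of Canada assets = -$459 billion.

-$459 billion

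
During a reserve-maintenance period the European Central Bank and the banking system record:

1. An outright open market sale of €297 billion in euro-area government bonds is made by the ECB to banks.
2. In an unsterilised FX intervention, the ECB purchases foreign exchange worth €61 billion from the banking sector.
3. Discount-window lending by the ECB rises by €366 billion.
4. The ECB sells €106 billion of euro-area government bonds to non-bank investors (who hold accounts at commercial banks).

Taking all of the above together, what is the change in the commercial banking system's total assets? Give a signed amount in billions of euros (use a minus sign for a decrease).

OMO sale (to banks) €297 billion: just an asset swap on bank balance sheets → 0.
FX purchase €61 billion: just an asset swap on bank balance sheets → 0.
Discount-window loan €366 billion: bank balance sheets expand → +€366B.
Asset sale (to non-banks) €106 billion: bank balance sheets shrink → −€106B.
Net: 0 + 0 + 366 − 106 = +€260 billion.

+€260 billion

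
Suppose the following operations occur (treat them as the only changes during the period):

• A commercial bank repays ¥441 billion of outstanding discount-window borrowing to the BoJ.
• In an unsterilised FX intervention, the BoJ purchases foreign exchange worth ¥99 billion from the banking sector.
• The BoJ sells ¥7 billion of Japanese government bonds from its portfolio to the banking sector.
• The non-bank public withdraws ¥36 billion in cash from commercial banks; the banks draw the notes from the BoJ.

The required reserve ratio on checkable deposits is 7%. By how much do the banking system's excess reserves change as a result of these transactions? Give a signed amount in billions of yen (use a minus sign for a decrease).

Discount-window repayment ¥441 billion: reserves −¥441B, deposits 0.
FX purchase ¥99 billion: reserves +¥99B, deposits 0.
OMO sale (to banks) ¥7 billion: reserves −¥7B, deposits 0.
Currency withdrawal ¥36 billion: reserves −¥36B, deposits −¥36B.
Totals: Δreserves = −¥385B, Δdeposits = −¥36B.
Δrequired reserves = 7% × −¥36B = −¥2.52B.
Δexcess reserves = Δreserves − Δrequired = −¥385B − (−¥2.52B) = -¥382.48 billion.

-¥382.48 billion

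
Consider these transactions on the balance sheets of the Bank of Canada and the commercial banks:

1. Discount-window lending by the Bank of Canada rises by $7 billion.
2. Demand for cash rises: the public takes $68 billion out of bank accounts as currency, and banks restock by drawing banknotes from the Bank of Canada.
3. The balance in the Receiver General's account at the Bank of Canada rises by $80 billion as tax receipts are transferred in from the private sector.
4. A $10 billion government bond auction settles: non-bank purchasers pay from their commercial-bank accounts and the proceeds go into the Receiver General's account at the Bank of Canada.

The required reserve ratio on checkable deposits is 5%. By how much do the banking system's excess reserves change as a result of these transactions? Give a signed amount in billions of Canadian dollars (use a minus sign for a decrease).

Discount-window loan $7 billion: reserves +$7B, deposits 0.
Currency withdrawal $68 billion: reserves −$68B, deposits −$68B.
Government account inflow $80 billion: reserves −$80B, deposits −$80B.
Government account inflow $10 billion: reserves −$10B, deposits −$10B.
Totals: Δreserves = −$151B, Δdeposits = −$158B.
Δrequired reserves = 5% × −$158B = −$7.9B.
Δexcess reserves = Δreserves − Δrequired = −$151B − (−$7.9B) = -$143.1 billion.

-$143.1 billion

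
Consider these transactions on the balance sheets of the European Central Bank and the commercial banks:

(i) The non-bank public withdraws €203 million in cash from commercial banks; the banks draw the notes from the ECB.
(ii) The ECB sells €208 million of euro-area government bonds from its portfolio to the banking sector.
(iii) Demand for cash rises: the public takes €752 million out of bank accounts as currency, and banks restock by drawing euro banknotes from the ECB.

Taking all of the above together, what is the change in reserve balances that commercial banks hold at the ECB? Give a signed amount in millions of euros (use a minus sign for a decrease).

ECB balance sheet:
  Assets:      Securities −€208M
  Liabilities: Bank reserves −€1163M, Currency in circulation +€955M
Commercial banking system:
  Assets:      Reserves at CB −€1163M, Securities +€208M
  Liabilities: Checkable deposits −€955M
So the change in reserve balances that commercial banks hold at the ECB is -€1163 million.

-€1163 million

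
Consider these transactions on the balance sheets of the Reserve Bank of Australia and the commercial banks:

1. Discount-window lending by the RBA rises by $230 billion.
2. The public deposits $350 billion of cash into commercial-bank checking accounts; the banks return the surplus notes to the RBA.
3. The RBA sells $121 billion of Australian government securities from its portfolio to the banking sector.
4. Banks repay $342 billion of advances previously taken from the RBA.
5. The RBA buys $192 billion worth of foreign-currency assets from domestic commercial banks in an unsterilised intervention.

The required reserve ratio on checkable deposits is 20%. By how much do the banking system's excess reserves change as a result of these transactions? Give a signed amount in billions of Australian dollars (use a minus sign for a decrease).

Discount-window loan $230 billion: reserves +$230B, deposits 0.
Currency deposit $350 billion: reserves +$350B, deposits +$350B.
OMO sale (to banks) $121 billion: reserves −$121B, deposits 0.
Discount-window repayment $342 billion: reserves −$342B, deposits 0.
FX purchase $192 billion: reserves +$192B, deposits 0.
Totals: Δreserves = +$309B, Δdeposits = +$350B.
Δrequired reserves = 20% × +$350B = +$70B.
Δexcess reserves = Δreserves − Δrequired = +$309B − (+$70B) = +$239 billion.

+$239 billion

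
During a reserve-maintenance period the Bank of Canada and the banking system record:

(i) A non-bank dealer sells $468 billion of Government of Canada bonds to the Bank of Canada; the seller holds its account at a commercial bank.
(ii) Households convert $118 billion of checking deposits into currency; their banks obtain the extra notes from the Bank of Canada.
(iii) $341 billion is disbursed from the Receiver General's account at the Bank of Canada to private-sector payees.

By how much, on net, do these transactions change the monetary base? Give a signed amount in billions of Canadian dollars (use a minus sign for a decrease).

+$809 billion

Asset purchase (from non-banks) $468 billion: Bank of Canada balance sheet expands → +$468B.
Currency withdrawal $118 billion: just a shift between currency and reserves — both are base money → 0.
Government spending $341 billion: a non-base liability converts back to reserves → +$341B.
Net: 468 + 0 + 341 = +$809 billion.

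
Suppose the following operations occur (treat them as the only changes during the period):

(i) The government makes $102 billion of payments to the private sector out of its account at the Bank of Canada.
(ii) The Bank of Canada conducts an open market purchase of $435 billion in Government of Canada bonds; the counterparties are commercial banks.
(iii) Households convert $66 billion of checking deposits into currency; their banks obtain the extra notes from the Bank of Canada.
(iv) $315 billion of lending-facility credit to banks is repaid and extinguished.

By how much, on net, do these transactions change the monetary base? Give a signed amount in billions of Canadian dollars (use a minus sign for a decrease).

+$222 billion

Bank of Canada balance sheet:
  Assets:      Securities +$435B, Loans to banks −$315B
  Liabilities: Bank reserves +$156B, Currency in circulation +$66B, Government deposits −$102B
Monetary base = currency + reserves: +$66B + (+$156B) = +$222 billion.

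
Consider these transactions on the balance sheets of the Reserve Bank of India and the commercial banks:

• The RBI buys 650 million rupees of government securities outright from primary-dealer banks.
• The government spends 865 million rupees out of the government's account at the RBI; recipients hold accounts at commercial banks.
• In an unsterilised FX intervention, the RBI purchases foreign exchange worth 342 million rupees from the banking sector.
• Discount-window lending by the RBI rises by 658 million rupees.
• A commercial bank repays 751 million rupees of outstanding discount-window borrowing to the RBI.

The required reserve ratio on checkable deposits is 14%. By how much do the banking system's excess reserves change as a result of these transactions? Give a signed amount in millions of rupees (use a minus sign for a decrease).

+1642.9 million

OMO purchase (from banks) 650 million rupees: reserves +650M, deposits 0.
Government spending 865 million rupees: reserves +865M, deposits +865M.
FX purchase 342 million rupees: reserves +342M, deposits 0.
Discount-window loan 658 million rupees: reserves +658M, deposits 0.
Discount-window repayment 751 million rupees: reserves −751M, deposits 0.
Totals: Δreserves = +1764M, Δdeposits = +865M.
Δrequired reserves = 14% × +865M = +121.1M.
Δexcess reserves = Δreserves − Δrequired = +1764M − (+121.1M) = +1642.9 million.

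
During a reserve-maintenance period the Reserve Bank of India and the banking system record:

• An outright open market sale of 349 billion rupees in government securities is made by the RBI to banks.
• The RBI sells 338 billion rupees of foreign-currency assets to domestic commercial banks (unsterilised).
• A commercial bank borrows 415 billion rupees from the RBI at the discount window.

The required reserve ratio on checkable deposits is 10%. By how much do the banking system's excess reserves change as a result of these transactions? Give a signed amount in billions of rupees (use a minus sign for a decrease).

OMO sale (to banks) 349 billion rupees: reserves −349B, deposits 0.
FX sale 338 billion rupees: reserves −338B, deposits 0.
Discount-window loan 415 billion rupees: reserves +415B, deposits 0.
Totals: Δreserves = −272B, Δdeposits = 0.
Δrequired reserves = 10% × 0 = 0.
Δexcess reserves = Δreserves − Δrequired = −272B − (0) = -272 billion.

-272 billion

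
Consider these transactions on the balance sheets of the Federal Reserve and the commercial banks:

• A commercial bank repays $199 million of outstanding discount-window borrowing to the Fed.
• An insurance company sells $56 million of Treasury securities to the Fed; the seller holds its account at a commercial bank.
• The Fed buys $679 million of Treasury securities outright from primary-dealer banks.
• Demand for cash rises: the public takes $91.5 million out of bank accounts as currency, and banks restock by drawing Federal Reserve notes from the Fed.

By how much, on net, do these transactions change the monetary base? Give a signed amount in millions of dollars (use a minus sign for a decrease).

+$536 million

Discount-window repayment $199 million: Fed balance sheet contracts → −$199M.
Asset purchase (from non-banks) $56 million: Fed balance sheet expands → +$56M.
OMO purchase (from banks) $679 million: Fed balance sheet expands → +$679M.
Currency withdrawal $91.5 million: just a shift between currency and reserves — both are base money → 0.
Net: −199 + 56 + 679 + 0 = +$536 million.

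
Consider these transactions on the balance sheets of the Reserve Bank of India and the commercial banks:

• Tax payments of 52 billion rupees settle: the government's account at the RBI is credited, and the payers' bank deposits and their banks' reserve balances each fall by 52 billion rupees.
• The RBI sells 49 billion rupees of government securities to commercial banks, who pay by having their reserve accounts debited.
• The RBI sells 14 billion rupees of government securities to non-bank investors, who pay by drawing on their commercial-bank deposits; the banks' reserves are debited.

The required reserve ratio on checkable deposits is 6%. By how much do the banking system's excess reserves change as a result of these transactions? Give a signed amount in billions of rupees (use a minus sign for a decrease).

-111.04 billion

Government account inflow 52 billion rupees: reserves −52B, deposits −52B.
OMO sale (to banks) 49 billion rupees: reserves −49B, deposits 0.
Asset sale (to non-banks) 14 billion rupees: reserves −14B, deposits −14B.
Totals: Δreserves = −115B, Δdeposits = −66B.
Δrequired reserves = 6% × −66B = −3.96B.
Δexcess reserves = Δreserves − Δrequired = −115B − (−3.96B) = -111.04 billion.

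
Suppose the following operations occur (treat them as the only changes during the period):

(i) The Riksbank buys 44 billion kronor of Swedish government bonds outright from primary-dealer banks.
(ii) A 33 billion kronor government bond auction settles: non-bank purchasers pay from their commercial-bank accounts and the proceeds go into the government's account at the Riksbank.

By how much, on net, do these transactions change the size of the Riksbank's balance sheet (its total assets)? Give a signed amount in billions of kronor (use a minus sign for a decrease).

+44 billion

OMO purchase (from banks) 44 billion kronor: a Riksbank asset is acquired → +44B.
Government account inflow 33 billion kronor: only the composition of liabilities changes → 0.
Net: 44 + 0 = +44 billion.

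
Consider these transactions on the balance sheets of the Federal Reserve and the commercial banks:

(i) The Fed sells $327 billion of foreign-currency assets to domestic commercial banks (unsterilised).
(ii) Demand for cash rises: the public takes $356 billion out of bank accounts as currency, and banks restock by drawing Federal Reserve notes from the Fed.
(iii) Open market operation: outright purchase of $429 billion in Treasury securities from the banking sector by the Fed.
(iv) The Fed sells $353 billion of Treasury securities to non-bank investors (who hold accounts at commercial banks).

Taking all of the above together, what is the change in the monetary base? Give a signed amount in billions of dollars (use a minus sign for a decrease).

Fed balance sheet:
  Assets:      Securities +$76B, Foreign assets −$327B
  Liabilities: Bank reserves −$607B, Currency in circulation +$356B
Monetary base = currency + reserves: +$356B + (−$607B) = -$251 billion.

-$251 billion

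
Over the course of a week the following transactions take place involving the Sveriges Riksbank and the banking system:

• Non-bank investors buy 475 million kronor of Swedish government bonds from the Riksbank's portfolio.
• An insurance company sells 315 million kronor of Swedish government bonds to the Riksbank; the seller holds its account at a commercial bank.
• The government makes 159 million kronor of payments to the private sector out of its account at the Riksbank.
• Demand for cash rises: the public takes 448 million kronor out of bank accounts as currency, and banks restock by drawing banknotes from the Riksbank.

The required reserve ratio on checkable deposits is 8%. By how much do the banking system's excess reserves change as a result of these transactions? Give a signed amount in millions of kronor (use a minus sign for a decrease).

Asset sale (to non-banks) 475 million kronor: reserves −475M, deposits −475M.
Asset purchase (from non-banks) 315 million kronor: reserves +315M, deposits +315M.
Government spending 159 million kronor: reserves +159M, deposits +159M.
Currency withdrawal 448 million kronor: reserves −448M, deposits −448M.
Totals: Δreserves = −449M, Δdeposits = −449M.
Δrequired reserves = 8% × −449M = −35.92M.
Δexcess reserves = Δreserves − Δrequired = −449M − (−35.92M) = -413.08 million.

-413.08 million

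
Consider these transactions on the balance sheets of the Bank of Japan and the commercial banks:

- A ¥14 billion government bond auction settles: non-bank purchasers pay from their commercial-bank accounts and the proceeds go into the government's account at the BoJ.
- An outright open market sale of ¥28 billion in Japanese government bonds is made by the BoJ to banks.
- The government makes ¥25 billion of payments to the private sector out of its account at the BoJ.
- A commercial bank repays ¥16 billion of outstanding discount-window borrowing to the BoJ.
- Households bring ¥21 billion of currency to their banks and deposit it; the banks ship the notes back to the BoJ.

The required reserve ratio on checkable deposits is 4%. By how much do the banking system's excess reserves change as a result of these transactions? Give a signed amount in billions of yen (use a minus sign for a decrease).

Government account inflow ¥14 billion: reserves −¥14B, deposits −¥14B.
OMO sale (to banks) ¥28 billion: reserves −¥28B, deposits 0.
Government spending ¥25 billion: reserves +¥25B, deposits +¥25B.
Discount-window repayment ¥16 billion: reserves −¥16B, deposits 0.
Currency deposit ¥21 billion: reserves +¥21B, deposits +¥21B.
Totals: Δreserves = −¥12B, Δdeposits = +¥32B.
Δrequired reserves = 4% × +¥32B = +¥1.28B.
Δexcess reserves = Δreserves − Δrequired = −¥12B − (+¥1.28B) = -¥13.28 billion.

-¥13.28 billion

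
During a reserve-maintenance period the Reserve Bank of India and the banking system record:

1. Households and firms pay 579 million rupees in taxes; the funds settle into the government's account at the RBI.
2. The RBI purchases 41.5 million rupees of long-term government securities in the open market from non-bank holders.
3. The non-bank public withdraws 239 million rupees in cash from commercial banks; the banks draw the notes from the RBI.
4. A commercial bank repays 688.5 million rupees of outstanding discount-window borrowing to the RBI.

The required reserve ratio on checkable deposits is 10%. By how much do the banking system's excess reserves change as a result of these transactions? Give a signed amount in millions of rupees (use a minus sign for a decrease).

-1387.35 million

Government account inflow 579 million rupees: reserves −579M, deposits −579M.
Asset purchase (from non-banks) 41.5 million rupees: reserves +41.5M, deposits +41.5M.
Currency withdrawal 239 million rupees: reserves −239M, deposits −239M.
Discount-window repayment 688.5 million rupees: reserves −688.5M, deposits 0.
Totals: Δreserves = −1465M, Δdeposits = −776.5M.
Δrequired reserves = 10% × −776.5M = −77.65M.
Δexcess reserves = Δreserves − Δrequired = −1465M − (−77.65M) = -1387.35 million.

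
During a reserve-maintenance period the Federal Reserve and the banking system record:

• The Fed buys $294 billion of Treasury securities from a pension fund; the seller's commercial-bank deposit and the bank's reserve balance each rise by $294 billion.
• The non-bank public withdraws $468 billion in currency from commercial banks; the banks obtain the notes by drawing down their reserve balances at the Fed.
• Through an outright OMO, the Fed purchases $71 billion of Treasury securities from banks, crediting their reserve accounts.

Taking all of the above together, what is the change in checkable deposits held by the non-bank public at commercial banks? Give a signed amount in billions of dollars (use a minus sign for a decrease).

Fed balance sheet:
  Assets:      Securities +$365B
  Liabilities: Bank reserves −$103B, Currency in circulation +$468B
Commercial banking system:
  Assets:      Reserves at CB −$103B, Securities −$71B
  Liabilities: Checkable deposits −$174B
So the change in checkable deposits held by the non-bank public at commercial banks is -$174 billion.

-$174 billion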